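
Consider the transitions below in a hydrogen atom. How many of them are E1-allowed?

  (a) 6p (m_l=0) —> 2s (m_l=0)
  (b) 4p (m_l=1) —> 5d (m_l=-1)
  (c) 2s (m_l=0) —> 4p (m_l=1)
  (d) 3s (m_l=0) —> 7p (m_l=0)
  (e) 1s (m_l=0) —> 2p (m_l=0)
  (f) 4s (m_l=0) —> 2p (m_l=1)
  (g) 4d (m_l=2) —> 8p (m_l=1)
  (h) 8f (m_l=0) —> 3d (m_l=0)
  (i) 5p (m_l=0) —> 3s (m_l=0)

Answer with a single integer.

8

(a) allowed
(b) forbidden — Δm_l = -2 (E1 requires Δm_l = 0, ±1)
(c) allowed
(d) allowed
(e) allowed
(f) allowed
(g) allowed
(h) allowed
(i) allowed
Total allowed: 8 of 9.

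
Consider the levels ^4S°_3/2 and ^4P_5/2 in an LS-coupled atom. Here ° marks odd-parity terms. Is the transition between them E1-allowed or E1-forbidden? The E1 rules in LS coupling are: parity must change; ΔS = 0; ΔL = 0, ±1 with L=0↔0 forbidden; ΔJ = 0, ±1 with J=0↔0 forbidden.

Initial level: S=3/2, L=0, J=3/2, parity odd. Final level: S=3/2, L=1, J=5/2, parity even.
Parity must change: odd → even — passes.
ΔS = 0: S: 3/2 → 3/2 — passes.
ΔL = 0, ±1 (not L=0↔0): L: 0 → 1, ΔL = +1 — passes.
ΔJ = 0, ±1 (not J=0↔0): J: 3/2 → 5/2, ΔJ = +1 — passes.
All four E1 rules are satisfied.

allowed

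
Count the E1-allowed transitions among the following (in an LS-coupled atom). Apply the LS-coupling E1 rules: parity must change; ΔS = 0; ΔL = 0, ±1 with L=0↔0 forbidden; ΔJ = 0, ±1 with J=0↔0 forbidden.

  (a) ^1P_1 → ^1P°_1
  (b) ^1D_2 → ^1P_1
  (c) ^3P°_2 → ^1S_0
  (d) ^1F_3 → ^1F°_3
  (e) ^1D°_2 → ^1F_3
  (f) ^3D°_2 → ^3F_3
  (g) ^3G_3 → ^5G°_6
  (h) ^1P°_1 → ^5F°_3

4

(a) allowed
(b) forbidden (parity fails)
(c) forbidden (ΔS, ΔJ fail)
(d) allowed
(e) allowed
(f) allowed
(g) forbidden (ΔS, ΔJ fail)
(h) forbidden (parity, ΔS, ΔL, ΔJ fail)
Total allowed: 4 of 8.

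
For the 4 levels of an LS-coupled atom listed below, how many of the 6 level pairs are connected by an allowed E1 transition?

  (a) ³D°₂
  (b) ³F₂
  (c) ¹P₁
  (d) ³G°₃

(a)–(b): allowed.
(a)–(c): forbidden (ΔS).
(a)–(d): forbidden (parity, ΔL).
(b)–(c): forbidden (parity, ΔS, ΔL).
(b)–(d): allowed.
(c)–(d): forbidden (ΔS, ΔL, ΔJ).
Allowed pairs: 2 of 6.

2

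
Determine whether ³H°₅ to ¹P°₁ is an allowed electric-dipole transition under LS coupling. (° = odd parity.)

forbidden

ΔJ = 0, ±1 (not J=0↔0): J: 5 → 1, ΔJ = -4 — ✗.
Parity must change: odd → odd — ✗.
ΔS = 0: S: 1 → 0 — ✗.
ΔL = 0, ±1 (not L=0↔0): L: 5 → 1, ΔL = -4 — ✗.
Rule(s) violated: parity, ΔS, ΔL, ΔJ.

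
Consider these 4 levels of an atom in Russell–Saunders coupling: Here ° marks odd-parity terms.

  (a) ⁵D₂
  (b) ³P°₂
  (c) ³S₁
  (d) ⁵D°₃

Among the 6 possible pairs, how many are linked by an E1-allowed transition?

(a)–(b): forbidden (ΔS).
(a)–(c): forbidden (parity, ΔS, ΔL).
(a)–(d): allowed.
(b)–(c): allowed.
(b)–(d): forbidden (parity, ΔS).
(c)–(d): forbidden (ΔS, ΔL, ΔJ).
Allowed pairs: 2 of 6.

2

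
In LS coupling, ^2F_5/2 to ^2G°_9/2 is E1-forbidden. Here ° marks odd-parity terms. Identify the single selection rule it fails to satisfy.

the ΔJ = 0, ±1 rule

Initial level: S=1/2, L=3, J=5/2, parity even. Final level: S=1/2, L=4, J=9/2, parity odd.
ΔS = 0: S: 1/2 → 1/2 — ✓.
ΔL = 0, ±1 (not L=0↔0): L: 3 → 4, ΔL = +1 — ✓.
Parity must change: even → odd — ✓.
ΔJ = 0, ±1 (not J=0↔0): J: 5/2 → 9/2, ΔJ = +2 — ✗.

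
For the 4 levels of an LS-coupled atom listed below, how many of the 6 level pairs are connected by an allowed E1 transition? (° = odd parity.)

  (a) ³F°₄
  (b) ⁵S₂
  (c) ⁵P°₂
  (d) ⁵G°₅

1

(a)–(b): forbidden (ΔS, ΔL, ΔJ).
(a)–(c): forbidden (parity, ΔS, ΔL, ΔJ).
(a)–(d): forbidden (parity, ΔS).
(b)–(c): allowed.
(b)–(d): forbidden (ΔL, ΔJ).
(c)–(d): forbidden (parity, ΔL, ΔJ).
Allowed pairs: 1 of 6.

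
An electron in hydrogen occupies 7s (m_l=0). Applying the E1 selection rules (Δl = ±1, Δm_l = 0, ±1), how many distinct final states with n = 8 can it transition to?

E1 requires Δl = ±1, so l_f ∈ {-1, 1}; with 0 ≤ l_f ≤ n_f−1 = 7, the allowed l_f values are {1}.
For l_f = 1: m_f ∈ {m_i−1, m_i, m_i+1} ∩ [−1, 1] = {-1, 0, 1} → 3 states.
Total: 3.

3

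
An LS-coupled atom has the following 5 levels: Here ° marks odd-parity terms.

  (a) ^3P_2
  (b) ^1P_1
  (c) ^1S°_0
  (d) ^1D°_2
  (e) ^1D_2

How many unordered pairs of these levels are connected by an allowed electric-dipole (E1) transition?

3

(a)–(b): forbidden (parity, ΔS).
(a)–(c): forbidden (ΔS, ΔJ).
(a)–(d): forbidden (ΔS).
(a)–(e): forbidden (parity, ΔS).
(b)–(c): allowed.
(b)–(d): allowed.
(b)–(e): forbidden (parity).
(c)–(d): forbidden (parity, ΔL, ΔJ).
(c)–(e): forbidden (ΔL, ΔJ).
(d)–(e): allowed.
Allowed pairs: 3 of 10.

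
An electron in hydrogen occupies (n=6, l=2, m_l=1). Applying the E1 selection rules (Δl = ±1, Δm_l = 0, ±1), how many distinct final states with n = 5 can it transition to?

5

E1 requires Δl = ±1, so l_f ∈ {1, 3}; with 0 ≤ l_f ≤ n_f−1 = 4, the allowed l_f values are {1, 3}.
For l_f = 1: m_f ∈ {m_i−1, m_i, m_i+1} ∩ [−1, 1] = {0, 1} → 2 states.
For l_f = 3: m_f ∈ {m_i−1, m_i, m_i+1} ∩ [−3, 3] = {0, 1, 2} → 3 states.
Total: 5.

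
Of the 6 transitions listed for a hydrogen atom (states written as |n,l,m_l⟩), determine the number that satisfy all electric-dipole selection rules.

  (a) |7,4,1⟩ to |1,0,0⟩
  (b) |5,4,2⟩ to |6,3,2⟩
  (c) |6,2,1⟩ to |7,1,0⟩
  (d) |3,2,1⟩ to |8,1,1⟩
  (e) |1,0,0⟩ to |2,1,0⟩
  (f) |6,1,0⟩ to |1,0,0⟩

(a) forbidden — Δl = -4 (E1 requires Δl = ±1)
(b) allowed
(c) allowed
(d) allowed
(e) allowed
(f) allowed
Total allowed: 5 of 6.

5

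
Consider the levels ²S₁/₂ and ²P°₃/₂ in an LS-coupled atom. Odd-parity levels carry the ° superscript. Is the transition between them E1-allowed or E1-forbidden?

Initial level: S=1/2, L=0, J=1/2, parity even. Final level: S=1/2, L=1, J=3/2, parity odd.
ΔS = 0: S: 1/2 → 1/2 — satisfied.
Parity must change: even → odd — satisfied.
ΔL = 0, ±1 (not L=0↔0): L: 0 → 1, ΔL = +1 — satisfied.
ΔJ = 0, ±1 (not J=0↔0): J: 1/2 → 3/2, ΔJ = +1 — satisfied.
All four E1 rules are satisfied.

allowed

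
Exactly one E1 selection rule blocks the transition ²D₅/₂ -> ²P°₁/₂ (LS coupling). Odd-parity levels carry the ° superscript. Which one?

Parity must change: even → odd — passes.
ΔS = 0: S: 1/2 → 1/2 — passes.
ΔL = 0, ±1 (not L=0↔0): L: 2 → 1, ΔL = -1 — passes.
ΔJ = 0, ±1 (not J=0↔0): J: 5/2 → 1/2, ΔJ = -2 — fails.

the ΔJ = 0, ±1 rule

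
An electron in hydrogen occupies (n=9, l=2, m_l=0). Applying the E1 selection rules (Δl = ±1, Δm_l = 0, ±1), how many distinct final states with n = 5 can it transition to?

E1 requires Δl = ±1, so l_f ∈ {1, 3}; with 0 ≤ l_f ≤ n_f−1 = 4, the allowed l_f values are {1, 3}.
For l_f = 1: m_f ∈ {m_i−1, m_i, m_i+1} ∩ [−1, 1] = {-1, 0, 1} → 3 states.
For l_f = 3: m_f ∈ {m_i−1, m_i, m_i+1} ∩ [−3, 3] = {-1, 0, 1} → 3 states.
Total: 6.

6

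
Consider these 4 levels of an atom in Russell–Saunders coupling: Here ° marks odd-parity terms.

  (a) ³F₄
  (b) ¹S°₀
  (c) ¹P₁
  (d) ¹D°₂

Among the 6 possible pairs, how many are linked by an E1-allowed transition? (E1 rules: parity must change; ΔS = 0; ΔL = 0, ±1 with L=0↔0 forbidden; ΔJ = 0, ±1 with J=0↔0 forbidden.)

(a)–(b): forbidden (ΔS, ΔL, ΔJ).
(a)–(c): forbidden (parity, ΔS, ΔL, ΔJ).
(a)–(d): forbidden (ΔS, ΔJ).
(b)–(c): allowed.
(b)–(d): forbidden (parity, ΔL, ΔJ).
(c)–(d): allowed.
Allowed pairs: 2 of 6.

2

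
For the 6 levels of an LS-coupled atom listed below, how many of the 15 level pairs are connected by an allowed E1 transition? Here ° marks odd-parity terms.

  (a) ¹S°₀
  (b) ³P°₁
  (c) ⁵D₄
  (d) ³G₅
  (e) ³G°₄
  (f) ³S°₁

1

(a)–(b): forbidden (parity, ΔS).
(a)–(c): forbidden (ΔS, ΔL, ΔJ).
(a)–(d): forbidden (ΔS, ΔL, ΔJ).
(a)–(e): forbidden (parity, ΔS, ΔL, ΔJ).
(a)–(f): forbidden (parity, ΔS, ΔL).
(b)–(c): forbidden (ΔS, ΔJ).
(b)–(d): forbidden (ΔL, ΔJ).
(b)–(e): forbidden (parity, ΔL, ΔJ).
(b)–(f): forbidden (parity).
(c)–(d): forbidden (parity, ΔS, ΔL).
(c)–(e): forbidden (ΔS, ΔL).
(c)–(f): forbidden (ΔS, ΔL, ΔJ).
(d)–(e): allowed.
(d)–(f): forbidden (ΔL, ΔJ).
(e)–(f): forbidden (parity, ΔL, ΔJ).
Allowed pairs: 1 of 15.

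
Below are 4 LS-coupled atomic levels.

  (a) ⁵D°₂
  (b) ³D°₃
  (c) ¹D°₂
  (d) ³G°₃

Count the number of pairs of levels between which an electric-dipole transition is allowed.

0

(a)–(b): forbidden (parity, ΔS).
(a)–(c): forbidden (parity, ΔS).
(a)–(d): forbidden (parity, ΔS, ΔL).
(b)–(c): forbidden (parity, ΔS).
(b)–(d): forbidden (parity, ΔL).
(c)–(d): forbidden (parity, ΔS, ΔL).
Allowed pairs: 0 of 6.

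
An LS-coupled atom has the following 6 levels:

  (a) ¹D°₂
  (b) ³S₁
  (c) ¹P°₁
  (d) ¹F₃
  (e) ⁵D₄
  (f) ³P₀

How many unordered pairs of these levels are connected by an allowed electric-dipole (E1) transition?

(a)–(b): forbidden (ΔS, ΔL).
(a)–(c): forbidden (parity).
(a)–(d): allowed.
(a)–(e): forbidden (ΔS, ΔJ).
(a)–(f): forbidden (ΔS, ΔJ).
(b)–(c): forbidden (ΔS).
(b)–(d): forbidden (parity, ΔS, ΔL, ΔJ).
(b)–(e): forbidden (parity, ΔS, ΔL, ΔJ).
(b)–(f): forbidden (parity).
(c)–(d): forbidden (ΔL, ΔJ).
(c)–(e): forbidden (ΔS, ΔJ).
(c)–(f): forbidden (ΔS).
(d)–(e): forbidden (parity, ΔS).
(d)–(f): forbidden (parity, ΔS, ΔL, ΔJ).
(e)–(f): forbidden (parity, ΔS, ΔJ).
Allowed pairs: 1 of 15.

1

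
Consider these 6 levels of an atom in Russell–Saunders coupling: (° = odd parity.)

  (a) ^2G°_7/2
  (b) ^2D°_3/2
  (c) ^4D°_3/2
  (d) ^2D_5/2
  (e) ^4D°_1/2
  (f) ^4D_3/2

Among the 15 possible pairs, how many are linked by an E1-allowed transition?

3

(a)–(b): forbidden (parity, ΔL, ΔJ).
(a)–(c): forbidden (parity, ΔS, ΔL, ΔJ).
(a)–(d): forbidden (ΔL).
(a)–(e): forbidden (parity, ΔS, ΔL, ΔJ).
(a)–(f): forbidden (ΔS, ΔL, ΔJ).
(b)–(c): forbidden (parity, ΔS).
(b)–(d): allowed.
(b)–(e): forbidden (parity, ΔS).
(b)–(f): forbidden (ΔS).
(c)–(d): forbidden (ΔS).
(c)–(e): forbidden (parity).
(c)–(f): allowed.
(d)–(e): forbidden (ΔS, ΔJ).
(d)–(f): forbidden (parity, ΔS).
(e)–(f): allowed.
Allowed pairs: 3 of 15.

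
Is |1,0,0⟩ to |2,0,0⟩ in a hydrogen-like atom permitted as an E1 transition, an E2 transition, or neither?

neither

Δl = 0 − 0 = +0; l_i + l_f = 0.
Δm_l = +0.
E1 (Δl = ±1, |Δm_l| ≤ 1): not satisfied.
E2 (Δl = 0,±2, l_i+l_f ≥ 2, |Δm_l| ≤ 2): not satisfied.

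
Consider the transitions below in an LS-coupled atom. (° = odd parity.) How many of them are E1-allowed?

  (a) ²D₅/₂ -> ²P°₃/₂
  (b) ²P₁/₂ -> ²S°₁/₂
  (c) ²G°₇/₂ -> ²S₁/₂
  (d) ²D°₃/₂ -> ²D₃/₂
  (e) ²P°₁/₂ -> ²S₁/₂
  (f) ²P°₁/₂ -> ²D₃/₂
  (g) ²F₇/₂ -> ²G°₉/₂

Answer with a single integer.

6

(a) allowed
(b) allowed
(c) forbidden (ΔL, ΔJ fail)
(d) allowed
(e) allowed
(f) allowed
(g) allowed
Total allowed: 6 of 7.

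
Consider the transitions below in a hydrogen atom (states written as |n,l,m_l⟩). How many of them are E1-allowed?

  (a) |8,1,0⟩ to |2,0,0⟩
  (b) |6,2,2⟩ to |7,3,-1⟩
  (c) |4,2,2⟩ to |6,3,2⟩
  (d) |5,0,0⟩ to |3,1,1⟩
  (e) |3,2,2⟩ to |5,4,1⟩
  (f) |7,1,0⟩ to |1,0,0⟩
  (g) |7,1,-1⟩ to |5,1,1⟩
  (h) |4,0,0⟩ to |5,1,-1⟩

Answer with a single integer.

(a) allowed
(b) forbidden — Δm_l = -3 (E1 requires Δm_l = 0, ±1)
(c) allowed
(d) allowed
(e) forbidden — Δl = +2 (E1 requires Δl = ±1)
(f) allowed
(g) forbidden — Δl = +0 (E1 requires Δl = ±1); Δm_l = +2 (E1 requires Δm_l = 0, ±1)
(h) allowed
Total allowed: 5 of 8.

5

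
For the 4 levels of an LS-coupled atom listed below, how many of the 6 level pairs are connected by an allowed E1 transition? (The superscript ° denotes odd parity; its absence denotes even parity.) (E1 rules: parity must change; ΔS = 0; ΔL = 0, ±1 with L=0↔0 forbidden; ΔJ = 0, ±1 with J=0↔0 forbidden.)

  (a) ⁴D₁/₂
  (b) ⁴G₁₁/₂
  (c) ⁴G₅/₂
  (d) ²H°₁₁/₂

(a)–(b): forbidden (parity, ΔL, ΔJ).
(a)–(c): forbidden (parity, ΔL, ΔJ).
(a)–(d): forbidden (ΔS, ΔL, ΔJ).
(b)–(c): forbidden (parity, ΔJ).
(b)–(d): forbidden (ΔS).
(c)–(d): forbidden (ΔS, ΔJ).
Allowed pairs: 0 of 6.

0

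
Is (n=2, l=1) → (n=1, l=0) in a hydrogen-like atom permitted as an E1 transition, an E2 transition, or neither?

Δl = 0 − 1 = -1; l_i + l_f = 1.
E1 (Δl = ±1): satisfied.
E2 (Δl = 0,±2, l_i+l_f ≥ 2): not satisfied.

E1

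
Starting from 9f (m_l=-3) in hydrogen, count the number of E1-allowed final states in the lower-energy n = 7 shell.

E1 requires Δl = ±1, so l_f ∈ {2, 4}; with 0 ≤ l_f ≤ n_f−1 = 6, the allowed l_f values are {2, 4}.
For l_f = 2: m_f ∈ {m_i−1, m_i, m_i+1} ∩ [−2, 2] = {-2} → 1 state.
For l_f = 4: m_f ∈ {m_i−1, m_i, m_i+1} ∩ [−4, 4] = {-4, -3, -2} → 3 states.
Total: 4.

4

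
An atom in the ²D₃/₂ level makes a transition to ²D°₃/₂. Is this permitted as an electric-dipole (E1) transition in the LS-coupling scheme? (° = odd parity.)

allowed

Initial level: S=1/2, L=2, J=3/2, parity even. Final level: S=1/2, L=2, J=3/2, parity odd.
Parity must change: even → odd — passes.
ΔS = 0: S: 1/2 → 1/2 — passes.
ΔL = 0, ±1 (not L=0↔0): L: 2 → 2, ΔL = +0 — passes.
ΔJ = 0, ±1 (not J=0↔0): J: 3/2 → 3/2, ΔJ = +0 — passes.
All four E1 rules are satisfied.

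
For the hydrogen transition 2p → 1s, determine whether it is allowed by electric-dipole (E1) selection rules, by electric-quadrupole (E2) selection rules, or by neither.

Δl = 0 − 1 = -1; l_i + l_f = 1.
E1 (Δl = ±1): satisfied.
E2 (Δl = 0,±2, l_i+l_f ≥ 2): not satisfied.

E1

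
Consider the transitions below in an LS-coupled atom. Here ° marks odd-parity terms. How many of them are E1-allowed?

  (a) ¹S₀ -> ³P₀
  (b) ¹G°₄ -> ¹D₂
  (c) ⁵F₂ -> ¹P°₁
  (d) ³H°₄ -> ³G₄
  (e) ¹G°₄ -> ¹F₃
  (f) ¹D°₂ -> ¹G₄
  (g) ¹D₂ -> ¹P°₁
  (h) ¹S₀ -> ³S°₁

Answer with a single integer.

(a) forbidden (parity, ΔS, ΔJ fail)
(b) forbidden (ΔL, ΔJ fail)
(c) forbidden (ΔS, ΔL fail)
(d) allowed
(e) allowed
(f) forbidden (ΔL, ΔJ fail)
(g) allowed
(h) forbidden (ΔS, ΔL fail)
Total allowed: 3 of 8.

3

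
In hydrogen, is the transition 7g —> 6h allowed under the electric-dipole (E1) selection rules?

Initial l = 4, final l = 5, so Δl = +1. E1 requires Δl = ±1: satisfied.
All E1 selection rules are satisfied.

allowed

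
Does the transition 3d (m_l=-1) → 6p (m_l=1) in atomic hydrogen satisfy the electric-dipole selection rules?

forbidden

Initial l = 2, final l = 1, so Δl = -1. E1 requires Δl = ±1: ✓.
Δm_l = 1 − (-1) = +2. E1 requires Δm_l = 0, ±1: ✗.
The transition is electric-dipole forbidden.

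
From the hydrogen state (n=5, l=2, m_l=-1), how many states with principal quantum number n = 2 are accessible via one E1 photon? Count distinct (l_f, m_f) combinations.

2

E1 requires Δl = ±1, so l_f ∈ {1, 3}; with 0 ≤ l_f ≤ n_f−1 = 1, the allowed l_f values are {1}.
For l_f = 1: m_f ∈ {m_i−1, m_i, m_i+1} ∩ [−1, 1] = {-1, 0} → 2 states.
Total: 2.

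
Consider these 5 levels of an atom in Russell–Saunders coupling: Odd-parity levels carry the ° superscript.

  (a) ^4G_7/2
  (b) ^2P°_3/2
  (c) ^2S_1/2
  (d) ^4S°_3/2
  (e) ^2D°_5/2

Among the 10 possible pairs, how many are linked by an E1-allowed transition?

1

(a)–(b): forbidden (ΔS, ΔL, ΔJ).
(a)–(c): forbidden (parity, ΔS, ΔL, ΔJ).
(a)–(d): forbidden (ΔL, ΔJ).
(a)–(e): forbidden (ΔS, ΔL).
(b)–(c): allowed.
(b)–(d): forbidden (parity, ΔS).
(b)–(e): forbidden (parity).
(c)–(d): forbidden (ΔS, ΔL).
(c)–(e): forbidden (ΔL, ΔJ).
(d)–(e): forbidden (parity, ΔS, ΔL).
Allowed pairs: 1 of 10.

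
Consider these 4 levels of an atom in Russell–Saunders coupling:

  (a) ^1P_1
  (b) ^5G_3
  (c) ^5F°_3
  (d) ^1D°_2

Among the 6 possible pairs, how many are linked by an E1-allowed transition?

(a)–(b): forbidden (parity, ΔS, ΔL, ΔJ).
(a)–(c): forbidden (ΔS, ΔL, ΔJ).
(a)–(d): allowed.
(b)–(c): allowed.
(b)–(d): forbidden (ΔS, ΔL).
(c)–(d): forbidden (parity, ΔS).
Allowed pairs: 2 of 6.

2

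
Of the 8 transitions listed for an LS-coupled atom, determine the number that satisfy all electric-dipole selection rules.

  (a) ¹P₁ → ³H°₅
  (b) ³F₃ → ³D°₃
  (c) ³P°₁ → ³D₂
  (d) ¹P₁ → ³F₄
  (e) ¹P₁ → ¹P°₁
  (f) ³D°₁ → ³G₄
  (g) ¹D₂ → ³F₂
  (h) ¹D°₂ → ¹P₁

4

(a) forbidden (ΔS, ΔL, ΔJ fail)
(b) allowed
(c) allowed
(d) forbidden (parity, ΔS, ΔL, ΔJ fail)
(e) allowed
(f) forbidden (ΔL, ΔJ fail)
(g) forbidden (parity, ΔS fail)
(h) allowed
Total allowed: 4 of 8.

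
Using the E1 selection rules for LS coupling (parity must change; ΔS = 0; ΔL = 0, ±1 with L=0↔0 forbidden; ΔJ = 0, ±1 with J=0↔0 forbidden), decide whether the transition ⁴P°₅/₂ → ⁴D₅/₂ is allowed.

allowed

Parity must change: odd → even — ✓.
ΔJ = 0, ±1 (not J=0↔0): J: 5/2 → 5/2, ΔJ = +0 — ✓.
ΔS = 0: S: 3/2 → 3/2 — ✓.
ΔL = 0, ±1 (not L=0↔0): L: 1 → 2, ΔL = +1 — ✓.
All four E1 rules are satisfied.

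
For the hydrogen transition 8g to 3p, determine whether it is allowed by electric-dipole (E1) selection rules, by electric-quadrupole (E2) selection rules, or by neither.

neither

Δl = 1 − 4 = -3; l_i + l_f = 5.
E1 (Δl = ±1): not satisfied.
E2 (Δl = 0,±2, l_i+l_f ≥ 2): not satisfied.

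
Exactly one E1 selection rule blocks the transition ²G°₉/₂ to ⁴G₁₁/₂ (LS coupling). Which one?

Reading off the term symbols: S 1/2→3/2, L 4→4, J 9/2→11/2, parity odd→even.
ΔL = 0, ±1 (not L=0↔0): L: 4 → 4, ΔL = +0 — ok.
ΔS = 0: S: 1/2 → 3/2 — fails.
ΔJ = 0, ±1 (not J=0↔0): J: 9/2 → 11/2, ΔJ = +1 — ok.
Parity must change: odd → even — ok.

the ΔS = 0 rule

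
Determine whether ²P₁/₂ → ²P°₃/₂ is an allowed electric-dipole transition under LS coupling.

allowed

Initial level: S=1/2, L=1, J=1/2, parity even. Final level: S=1/2, L=1, J=3/2, parity odd.
Parity must change: even → odd — satisfied.
ΔS = 0: S: 1/2 → 1/2 — satisfied.
ΔL = 0, ±1 (not L=0↔0): L: 1 → 1, ΔL = +0 — satisfied.
ΔJ = 0, ±1 (not J=0↔0): J: 1/2 → 3/2, ΔJ = +1 — satisfied.
All four E1 rules are satisfied.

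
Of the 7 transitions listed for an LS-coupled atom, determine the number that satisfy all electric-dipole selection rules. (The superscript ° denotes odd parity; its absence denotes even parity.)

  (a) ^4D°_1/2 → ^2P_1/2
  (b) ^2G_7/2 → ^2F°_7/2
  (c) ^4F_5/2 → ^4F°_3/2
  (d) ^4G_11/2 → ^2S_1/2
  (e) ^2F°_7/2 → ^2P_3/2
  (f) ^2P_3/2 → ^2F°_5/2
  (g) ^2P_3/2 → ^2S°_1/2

(a) forbidden (ΔS fails)
(b) allowed
(c) allowed
(d) forbidden (parity, ΔS, ΔL, ΔJ fail)
(e) forbidden (ΔL, ΔJ fail)
(f) forbidden (ΔL fails)
(g) allowed
Total allowed: 3 of 7.

3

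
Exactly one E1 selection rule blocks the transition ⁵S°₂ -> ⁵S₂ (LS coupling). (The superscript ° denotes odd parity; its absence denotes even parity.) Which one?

the L=0 ↔ L=0 exclusion

Initial level: S=2, L=0, J=2, parity odd. Final level: S=2, L=0, J=2, parity even.
ΔL = 0, ±1 (not L=0↔0): L: 0 → 0, ΔL = +0 — ✗.
ΔS = 0: S: 2 → 2 — ✓.
ΔJ = 0, ±1 (not J=0↔0): J: 2 → 2, ΔJ = +0 — ✓.
Parity must change: odd → even — ✓.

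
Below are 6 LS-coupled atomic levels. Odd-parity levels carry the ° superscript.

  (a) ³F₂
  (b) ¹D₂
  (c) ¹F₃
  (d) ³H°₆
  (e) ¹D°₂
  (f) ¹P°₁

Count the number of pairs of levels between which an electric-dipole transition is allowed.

3

(a)–(b): forbidden (parity, ΔS).
(a)–(c): forbidden (parity, ΔS).
(a)–(d): forbidden (ΔL, ΔJ).
(a)–(e): forbidden (ΔS).
(a)–(f): forbidden (ΔS, ΔL).
(b)–(c): forbidden (parity).
(b)–(d): forbidden (ΔS, ΔL, ΔJ).
(b)–(e): allowed.
(b)–(f): allowed.
(c)–(d): forbidden (ΔS, ΔL, ΔJ).
(c)–(e): allowed.
(c)–(f): forbidden (ΔL, ΔJ).
(d)–(e): forbidden (parity, ΔS, ΔL, ΔJ).
(d)–(f): forbidden (parity, ΔS, ΔL, ΔJ).
(e)–(f): forbidden (parity).
Allowed pairs: 3 of 15.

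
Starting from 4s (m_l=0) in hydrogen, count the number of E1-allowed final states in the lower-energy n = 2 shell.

3

E1 requires Δl = ±1, so l_f ∈ {-1, 1}; with 0 ≤ l_f ≤ n_f−1 = 1, the allowed l_f values are {1}.
For l_f = 1: m_f ∈ {m_i−1, m_i, m_i+1} ∩ [−1, 1] = {-1, 0, 1} → 3 states.
Total: 3.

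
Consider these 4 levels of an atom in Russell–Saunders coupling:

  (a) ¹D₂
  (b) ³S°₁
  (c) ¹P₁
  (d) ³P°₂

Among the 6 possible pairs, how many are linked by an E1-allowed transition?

(a)–(b): forbidden (ΔS, ΔL).
(a)–(c): forbidden (parity).
(a)–(d): forbidden (ΔS).
(b)–(c): forbidden (ΔS).
(b)–(d): forbidden (parity).
(c)–(d): forbidden (ΔS).
Allowed pairs: 0 of 6.

0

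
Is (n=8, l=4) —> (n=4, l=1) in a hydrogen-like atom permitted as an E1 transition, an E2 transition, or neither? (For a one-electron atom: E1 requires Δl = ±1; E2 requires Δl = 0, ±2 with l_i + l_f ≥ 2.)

Δl = 1 − 4 = -3; l_i + l_f = 5.
E1 (Δl = ±1): not satisfied.
E2 (Δl = 0,±2, l_i+l_f ≥ 2): not satisfied.

neither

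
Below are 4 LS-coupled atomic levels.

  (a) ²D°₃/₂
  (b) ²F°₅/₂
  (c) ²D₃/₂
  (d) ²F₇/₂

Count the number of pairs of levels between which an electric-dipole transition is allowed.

3

(a)–(b): forbidden (parity).
(a)–(c): allowed.
(a)–(d): forbidden (ΔJ).
(b)–(c): allowed.
(b)–(d): allowed.
(c)–(d): forbidden (parity, ΔJ).
Allowed pairs: 3 of 6.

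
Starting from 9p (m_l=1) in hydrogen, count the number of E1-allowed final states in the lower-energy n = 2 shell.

1

E1 requires Δl = ±1, so l_f ∈ {0, 2}; with 0 ≤ l_f ≤ n_f−1 = 1, the allowed l_f values are {0}.
For l_f = 0: m_f ∈ {m_i−1, m_i, m_i+1} ∩ [−0, 0] = {0} → 1 state.
Total: 1.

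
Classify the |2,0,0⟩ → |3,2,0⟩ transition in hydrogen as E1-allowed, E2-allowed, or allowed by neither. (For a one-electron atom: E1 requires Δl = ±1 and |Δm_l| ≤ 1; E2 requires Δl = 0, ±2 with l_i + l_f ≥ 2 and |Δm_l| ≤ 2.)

E2

Δl = 2 − 0 = +2; l_i + l_f = 2.
Δm_l = +0.
E1 (Δl = ±1, |Δm_l| ≤ 1): not satisfied.
E2 (Δl = 0,±2, l_i+l_f ≥ 2, |Δm_l| ≤ 2): satisfied.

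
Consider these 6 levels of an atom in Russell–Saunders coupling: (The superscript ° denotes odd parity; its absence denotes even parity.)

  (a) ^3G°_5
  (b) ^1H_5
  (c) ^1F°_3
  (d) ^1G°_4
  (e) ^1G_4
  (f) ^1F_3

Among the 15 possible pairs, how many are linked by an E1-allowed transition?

5

(a)–(b): forbidden (ΔS).
(a)–(c): forbidden (parity, ΔS, ΔJ).
(a)–(d): forbidden (parity, ΔS).
(a)–(e): forbidden (ΔS).
(a)–(f): forbidden (ΔS, ΔJ).
(b)–(c): forbidden (ΔL, ΔJ).
(b)–(d): allowed.
(b)–(e): forbidden (parity).
(b)–(f): forbidden (parity, ΔL, ΔJ).
(c)–(d): forbidden (parity).
(c)–(e): allowed.
(c)–(f): allowed.
(d)–(e): allowed.
(d)–(f): allowed.
(e)–(f): forbidden (parity).
Allowed pairs: 5 of 15.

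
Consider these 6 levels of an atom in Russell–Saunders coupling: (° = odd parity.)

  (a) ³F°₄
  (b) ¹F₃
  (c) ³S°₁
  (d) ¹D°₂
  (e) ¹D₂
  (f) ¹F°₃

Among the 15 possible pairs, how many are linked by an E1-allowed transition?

4

(a)–(b): forbidden (ΔS).
(a)–(c): forbidden (parity, ΔL, ΔJ).
(a)–(d): forbidden (parity, ΔS, ΔJ).
(a)–(e): forbidden (ΔS, ΔJ).
(a)–(f): forbidden (parity, ΔS).
(b)–(c): forbidden (ΔS, ΔL, ΔJ).
(b)–(d): allowed.
(b)–(e): forbidden (parity).
(b)–(f): allowed.
(c)–(d): forbidden (parity, ΔS, ΔL).
(c)–(e): forbidden (ΔS, ΔL).
(c)–(f): forbidden (parity, ΔS, ΔL, ΔJ).
(d)–(e): allowed.
(d)–(f): forbidden (parity).
(e)–(f): allowed.
Allowed pairs: 4 of 15.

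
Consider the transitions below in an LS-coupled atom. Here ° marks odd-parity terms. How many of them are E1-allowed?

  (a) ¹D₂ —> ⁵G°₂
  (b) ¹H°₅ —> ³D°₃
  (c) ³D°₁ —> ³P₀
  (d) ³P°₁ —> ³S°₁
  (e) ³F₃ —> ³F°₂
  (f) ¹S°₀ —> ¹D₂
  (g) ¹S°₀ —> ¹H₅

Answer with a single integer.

2

(a) forbidden (ΔS, ΔL fail)
(b) forbidden (parity, ΔS, ΔL, ΔJ fail)
(c) allowed
(d) forbidden (parity fails)
(e) allowed
(f) forbidden (ΔL, ΔJ fail)
(g) forbidden (ΔL, ΔJ fail)
Total allowed: 2 of 7.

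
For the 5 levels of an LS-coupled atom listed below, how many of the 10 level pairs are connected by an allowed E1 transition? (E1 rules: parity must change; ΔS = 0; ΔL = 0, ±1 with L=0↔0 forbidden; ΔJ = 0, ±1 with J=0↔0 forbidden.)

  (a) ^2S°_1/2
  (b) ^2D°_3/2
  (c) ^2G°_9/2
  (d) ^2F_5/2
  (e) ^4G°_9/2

(a)–(b): forbidden (parity, ΔL).
(a)–(c): forbidden (parity, ΔL, ΔJ).
(a)–(d): forbidden (ΔL, ΔJ).
(a)–(e): forbidden (parity, ΔS, ΔL, ΔJ).
(b)–(c): forbidden (parity, ΔL, ΔJ).
(b)–(d): allowed.
(b)–(e): forbidden (parity, ΔS, ΔL, ΔJ).
(c)–(d): forbidden (ΔJ).
(c)–(e): forbidden (parity, ΔS).
(d)–(e): forbidden (ΔS, ΔJ).
Allowed pairs: 1 of 10.

1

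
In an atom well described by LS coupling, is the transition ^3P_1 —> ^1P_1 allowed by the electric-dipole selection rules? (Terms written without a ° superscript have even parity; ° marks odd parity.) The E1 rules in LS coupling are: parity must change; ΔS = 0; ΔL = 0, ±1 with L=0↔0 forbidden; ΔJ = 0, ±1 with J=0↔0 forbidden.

Initial level: S=1, L=1, J=1, parity even. Final level: S=0, L=1, J=1, parity even.
Parity must change: even → even — fails.
ΔS = 0: S: 1 → 0 — fails.
ΔL = 0, ±1 (not L=0↔0): L: 1 → 1, ΔL = +0 — passes.
ΔJ = 0, ±1 (not J=0↔0): J: 1 → 1, ΔJ = +0 — passes.
Rule(s) violated: parity, ΔS.

forbidden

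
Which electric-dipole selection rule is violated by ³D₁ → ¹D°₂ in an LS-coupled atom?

Initial level: S=1, L=2, J=1, parity even. Final level: S=0, L=2, J=2, parity odd.
ΔS = 0: S: 1 → 0 — ✗.
ΔJ = 0, ±1 (not J=0↔0): J: 1 → 2, ΔJ = +1 — ✓.
Parity must change: even → odd — ✓.
ΔL = 0, ±1 (not L=0↔0): L: 2 → 2, ΔL = +0 — ✓.

the ΔS = 0 rule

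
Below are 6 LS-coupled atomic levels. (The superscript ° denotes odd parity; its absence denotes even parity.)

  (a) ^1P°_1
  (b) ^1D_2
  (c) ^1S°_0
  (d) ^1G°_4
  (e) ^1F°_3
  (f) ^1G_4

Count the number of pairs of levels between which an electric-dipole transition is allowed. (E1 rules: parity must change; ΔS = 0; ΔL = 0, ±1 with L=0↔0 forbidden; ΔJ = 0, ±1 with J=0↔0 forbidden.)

(a)–(b): allowed.
(a)–(c): forbidden (parity).
(a)–(d): forbidden (parity, ΔL, ΔJ).
(a)–(e): forbidden (parity, ΔL, ΔJ).
(a)–(f): forbidden (ΔL, ΔJ).
(b)–(c): forbidden (ΔL, ΔJ).
(b)–(d): forbidden (ΔL, ΔJ).
(b)–(e): allowed.
(b)–(f): forbidden (parity, ΔL, ΔJ).
(c)–(d): forbidden (parity, ΔL, ΔJ).
(c)–(e): forbidden (parity, ΔL, ΔJ).
(c)–(f): forbidden (ΔL, ΔJ).
(d)–(e): forbidden (parity).
(d)–(f): allowed.
(e)–(f): allowed.
Allowed pairs: 4 of 15.

4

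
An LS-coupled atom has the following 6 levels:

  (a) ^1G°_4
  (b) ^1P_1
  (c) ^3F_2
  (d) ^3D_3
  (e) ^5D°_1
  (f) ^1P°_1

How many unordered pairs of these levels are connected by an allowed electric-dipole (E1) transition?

(a)–(b): forbidden (ΔL, ΔJ).
(a)–(c): forbidden (ΔS, ΔJ).
(a)–(d): forbidden (ΔS, ΔL).
(a)–(e): forbidden (parity, ΔS, ΔL, ΔJ).
(a)–(f): forbidden (parity, ΔL, ΔJ).
(b)–(c): forbidden (parity, ΔS, ΔL).
(b)–(d): forbidden (parity, ΔS, ΔJ).
(b)–(e): forbidden (ΔS).
(b)–(f): allowed.
(c)–(d): forbidden (parity).
(c)–(e): forbidden (ΔS).
(c)–(f): forbidden (ΔS, ΔL).
(d)–(e): forbidden (ΔS, ΔJ).
(d)–(f): forbidden (ΔS, ΔJ).
(e)–(f): forbidden (parity, ΔS).
Allowed pairs: 1 of 15.

1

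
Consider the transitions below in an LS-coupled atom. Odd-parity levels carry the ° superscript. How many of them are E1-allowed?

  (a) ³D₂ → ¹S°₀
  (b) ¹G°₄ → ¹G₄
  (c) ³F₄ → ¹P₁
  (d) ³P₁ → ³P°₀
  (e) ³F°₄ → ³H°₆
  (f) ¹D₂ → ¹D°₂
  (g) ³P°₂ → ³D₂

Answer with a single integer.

(a) forbidden (ΔS, ΔL, ΔJ fail)
(b) allowed
(c) forbidden (parity, ΔS, ΔL, ΔJ fail)
(d) allowed
(e) forbidden (parity, ΔL, ΔJ fail)
(f) allowed
(g) allowed
Total allowed: 4 of 7.

4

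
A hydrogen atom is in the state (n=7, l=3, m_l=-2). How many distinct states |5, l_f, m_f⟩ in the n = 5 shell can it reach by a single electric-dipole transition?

E1 requires Δl = ±1, so l_f ∈ {2, 4}; with 0 ≤ l_f ≤ n_f−1 = 4, the allowed l_f values are {2, 4}.
For l_f = 2: m_f ∈ {m_i−1, m_i, m_i+1} ∩ [−2, 2] = {-2, -1} → 2 states.
For l_f = 4: m_f ∈ {m_i−1, m_i, m_i+1} ∩ [−4, 4] = {-3, -2, -1} → 3 states.
Total: 5.

5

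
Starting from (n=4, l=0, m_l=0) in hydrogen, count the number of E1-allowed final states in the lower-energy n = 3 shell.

3

E1 requires Δl = ±1, so l_f ∈ {-1, 1}; with 0 ≤ l_f ≤ n_f−1 = 2, the allowed l_f values are {1}.
For l_f = 1: m_f ∈ {m_i−1, m_i, m_i+1} ∩ [−1, 1] = {-1, 0, 1} → 3 states.
Total: 3.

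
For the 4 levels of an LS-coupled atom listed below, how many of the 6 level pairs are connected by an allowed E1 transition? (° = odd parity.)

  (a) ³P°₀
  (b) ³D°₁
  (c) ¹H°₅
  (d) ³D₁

2

(a)–(b): forbidden (parity).
(a)–(c): forbidden (parity, ΔS, ΔL, ΔJ).
(a)–(d): allowed.
(b)–(c): forbidden (parity, ΔS, ΔL, ΔJ).
(b)–(d): allowed.
(c)–(d): forbidden (ΔS, ΔL, ΔJ).
Allowed pairs: 2 of 6.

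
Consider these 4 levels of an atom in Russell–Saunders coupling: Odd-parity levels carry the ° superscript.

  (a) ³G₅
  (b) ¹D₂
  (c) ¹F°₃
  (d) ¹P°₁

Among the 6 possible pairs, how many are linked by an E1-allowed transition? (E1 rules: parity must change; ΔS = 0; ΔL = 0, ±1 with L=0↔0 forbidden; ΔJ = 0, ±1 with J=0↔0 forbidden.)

(a)–(b): forbidden (parity, ΔS, ΔL, ΔJ).
(a)–(c): forbidden (ΔS, ΔJ).
(a)–(d): forbidden (ΔS, ΔL, ΔJ).
(b)–(c): allowed.
(b)–(d): allowed.
(c)–(d): forbidden (parity, ΔL, ΔJ).
Allowed pairs: 2 of 6.

2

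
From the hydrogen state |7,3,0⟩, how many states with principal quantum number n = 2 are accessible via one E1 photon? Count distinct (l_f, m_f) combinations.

0

E1 requires l_f ∈ {2, 4}, but neither lies in [0, 1], so no final state is reachable.
Total: 0.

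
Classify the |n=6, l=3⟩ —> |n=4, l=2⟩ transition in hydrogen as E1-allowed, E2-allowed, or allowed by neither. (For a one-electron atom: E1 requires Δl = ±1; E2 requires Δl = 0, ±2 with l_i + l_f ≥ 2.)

E1

Δl = 2 − 3 = -1; l_i + l_f = 5.
E1 (Δl = ±1): satisfied.
E2 (Δl = 0,±2, l_i+l_f ≥ 2): not satisfied.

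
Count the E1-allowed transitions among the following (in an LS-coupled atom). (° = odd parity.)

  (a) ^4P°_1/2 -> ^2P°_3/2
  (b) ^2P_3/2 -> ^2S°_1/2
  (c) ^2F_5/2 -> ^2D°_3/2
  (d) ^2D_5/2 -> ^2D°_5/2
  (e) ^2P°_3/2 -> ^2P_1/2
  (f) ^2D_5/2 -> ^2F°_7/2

5

(a) forbidden (parity, ΔS fail)
(b) allowed
(c) allowed
(d) allowed
(e) allowed
(f) allowed
Total allowed: 5 of 6.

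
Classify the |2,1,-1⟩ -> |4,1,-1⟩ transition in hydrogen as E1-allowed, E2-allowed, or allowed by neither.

Δl = 1 − 1 = +0; l_i + l_f = 2.
Δm_l = +0.
E1 (Δl = ±1, |Δm_l| ≤ 1): not satisfied.
E2 (Δl = 0,±2, l_i+l_f ≥ 2, |Δm_l| ≤ 2): satisfied.

E2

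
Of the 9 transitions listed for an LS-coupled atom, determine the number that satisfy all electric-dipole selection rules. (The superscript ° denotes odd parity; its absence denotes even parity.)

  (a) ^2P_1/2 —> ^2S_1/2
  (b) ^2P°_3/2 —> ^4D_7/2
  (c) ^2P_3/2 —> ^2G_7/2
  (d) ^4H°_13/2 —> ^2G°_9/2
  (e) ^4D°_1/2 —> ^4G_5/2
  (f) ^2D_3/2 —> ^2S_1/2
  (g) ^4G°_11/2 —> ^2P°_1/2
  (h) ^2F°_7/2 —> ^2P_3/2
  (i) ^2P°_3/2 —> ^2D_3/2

1

(a) forbidden (parity fails)
(b) forbidden (ΔS, ΔJ fail)
(c) forbidden (parity, ΔL, ΔJ fail)
(d) forbidden (parity, ΔS, ΔJ fail)
(e) forbidden (ΔL, ΔJ fail)
(f) forbidden (parity, ΔL fail)
(g) forbidden (parity, ΔS, ΔL, ΔJ fail)
(h) forbidden (ΔL, ΔJ fail)
(i) allowed
Total allowed: 1 of 9.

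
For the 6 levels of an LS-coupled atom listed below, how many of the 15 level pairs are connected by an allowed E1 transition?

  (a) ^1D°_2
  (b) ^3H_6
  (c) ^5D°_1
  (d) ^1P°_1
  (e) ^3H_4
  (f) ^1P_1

2

(a)–(b): forbidden (ΔS, ΔL, ΔJ).
(a)–(c): forbidden (parity, ΔS).
(a)–(d): forbidden (parity).
(a)–(e): forbidden (ΔS, ΔL, ΔJ).
(a)–(f): allowed.
(b)–(c): forbidden (ΔS, ΔL, ΔJ).
(b)–(d): forbidden (ΔS, ΔL, ΔJ).
(b)–(e): forbidden (parity, ΔJ).
(b)–(f): forbidden (parity, ΔS, ΔL, ΔJ).
(c)–(d): forbidden (parity, ΔS).
(c)–(e): forbidden (ΔS, ΔL, ΔJ).
(c)–(f): forbidden (ΔS).
(d)–(e): forbidden (ΔS, ΔL, ΔJ).
(d)–(f): allowed.
(e)–(f): forbidden (parity, ΔS, ΔL, ΔJ).
Allowed pairs: 2 of 15.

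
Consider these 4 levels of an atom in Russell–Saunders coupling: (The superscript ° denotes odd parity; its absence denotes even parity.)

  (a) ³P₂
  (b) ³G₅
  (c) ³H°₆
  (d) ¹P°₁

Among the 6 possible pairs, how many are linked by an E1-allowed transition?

1

(a)–(b): forbidden (parity, ΔL, ΔJ).
(a)–(c): forbidden (ΔL, ΔJ).
(a)–(d): forbidden (ΔS).
(b)–(c): allowed.
(b)–(d): forbidden (ΔS, ΔL, ΔJ).
(c)–(d): forbidden (parity, ΔS, ΔL, ΔJ).
Allowed pairs: 1 of 6.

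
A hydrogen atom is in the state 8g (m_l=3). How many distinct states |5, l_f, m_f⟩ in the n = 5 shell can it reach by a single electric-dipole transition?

E1 requires Δl = ±1, so l_f ∈ {3, 5}; with 0 ≤ l_f ≤ n_f−1 = 4, the allowed l_f values are {3}.
For l_f = 3: m_f ∈ {m_i−1, m_i, m_i+1} ∩ [−3, 3] = {2, 3} → 2 states.
Total: 2.

2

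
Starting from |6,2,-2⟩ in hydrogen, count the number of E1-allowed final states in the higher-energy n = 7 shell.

E1 requires Δl = ±1, so l_f ∈ {1, 3}; with 0 ≤ l_f ≤ n_f−1 = 6, the allowed l_f values are {1, 3}.
For l_f = 1: m_f ∈ {m_i−1, m_i, m_i+1} ∩ [−1, 1] = {-1} → 1 state.
For l_f = 3: m_f ∈ {m_i−1, m_i, m_i+1} ∩ [−3, 3] = {-3, -2, -1} → 3 states.
Total: 4.

4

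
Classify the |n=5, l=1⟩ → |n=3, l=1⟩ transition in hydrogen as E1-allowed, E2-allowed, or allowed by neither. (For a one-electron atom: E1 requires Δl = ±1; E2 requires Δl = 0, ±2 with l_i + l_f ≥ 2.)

Δl = 1 − 1 = +0; l_i + l_f = 2.
E1 (Δl = ±1): not satisfied.
E2 (Δl = 0,±2, l_i+l_f ≥ 2): satisfied.

E2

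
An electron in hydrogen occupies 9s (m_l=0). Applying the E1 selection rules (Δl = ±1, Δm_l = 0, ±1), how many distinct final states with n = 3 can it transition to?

E1 requires Δl = ±1, so l_f ∈ {-1, 1}; with 0 ≤ l_f ≤ n_f−1 = 2, the allowed l_f values are {1}.
For l_f = 1: m_f ∈ {m_i−1, m_i, m_i+1} ∩ [−1, 1] = {-1, 0, 1} → 3 states.
Total: 3.

3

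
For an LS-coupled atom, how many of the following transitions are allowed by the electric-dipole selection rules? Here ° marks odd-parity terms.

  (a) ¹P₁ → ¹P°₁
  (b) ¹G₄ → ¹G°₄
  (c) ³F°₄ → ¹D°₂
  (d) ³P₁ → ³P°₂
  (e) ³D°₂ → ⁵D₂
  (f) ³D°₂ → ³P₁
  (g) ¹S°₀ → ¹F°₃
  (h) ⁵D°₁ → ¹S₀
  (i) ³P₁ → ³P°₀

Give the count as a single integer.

5

(a) allowed
(b) allowed
(c) forbidden (parity, ΔS, ΔJ fail)
(d) allowed
(e) forbidden (ΔS fails)
(f) allowed
(g) forbidden (parity, ΔL, ΔJ fail)
(h) forbidden (ΔS, ΔL fail)
(i) allowed
Total allowed: 5 of 9.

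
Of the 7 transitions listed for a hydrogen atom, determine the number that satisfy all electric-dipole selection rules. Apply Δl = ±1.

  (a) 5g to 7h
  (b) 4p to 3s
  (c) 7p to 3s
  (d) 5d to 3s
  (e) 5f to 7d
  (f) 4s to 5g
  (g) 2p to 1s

(a) allowed
(b) allowed
(c) allowed
(d) forbidden — Δl = -2 (E1 requires Δl = ±1)
(e) allowed
(f) forbidden — Δl = +4 (E1 requires Δl = ±1)
(g) allowed
Total allowed: 5 of 7.

5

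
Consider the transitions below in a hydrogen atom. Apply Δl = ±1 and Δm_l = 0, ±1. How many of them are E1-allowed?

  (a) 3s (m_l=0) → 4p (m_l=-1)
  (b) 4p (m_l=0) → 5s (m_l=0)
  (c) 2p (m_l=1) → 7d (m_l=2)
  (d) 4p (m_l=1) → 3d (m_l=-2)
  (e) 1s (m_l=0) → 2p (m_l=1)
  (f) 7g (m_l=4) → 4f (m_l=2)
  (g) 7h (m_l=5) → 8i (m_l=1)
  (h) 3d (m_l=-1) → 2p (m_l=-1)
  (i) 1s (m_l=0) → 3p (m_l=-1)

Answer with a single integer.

(a) allowed
(b) allowed
(c) allowed
(d) forbidden — Δm_l = -3 (E1 requires Δm_l = 0, ±1)
(e) allowed
(f) forbidden — Δm_l = -2 (E1 requires Δm_l = 0, ±1)
(g) forbidden — Δm_l = -4 (E1 requires Δm_l = 0, ±1)
(h) allowed
(i) allowed
Total allowed: 6 of 9.

6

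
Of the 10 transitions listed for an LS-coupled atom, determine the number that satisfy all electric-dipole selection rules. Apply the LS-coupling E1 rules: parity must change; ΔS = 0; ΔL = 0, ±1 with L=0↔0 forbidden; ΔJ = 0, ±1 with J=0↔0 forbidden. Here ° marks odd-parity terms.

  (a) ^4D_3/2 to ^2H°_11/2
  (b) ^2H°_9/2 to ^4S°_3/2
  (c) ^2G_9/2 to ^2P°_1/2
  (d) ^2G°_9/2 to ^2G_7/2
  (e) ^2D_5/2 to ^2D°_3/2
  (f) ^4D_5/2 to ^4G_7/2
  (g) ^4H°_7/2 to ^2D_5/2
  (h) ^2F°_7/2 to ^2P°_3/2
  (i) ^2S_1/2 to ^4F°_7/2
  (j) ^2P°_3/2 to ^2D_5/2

3

(a) forbidden (ΔS, ΔL, ΔJ fail)
(b) forbidden (parity, ΔS, ΔL, ΔJ fail)
(c) forbidden (ΔL, ΔJ fail)
(d) allowed
(e) allowed
(f) forbidden (parity, ΔL fail)
(g) forbidden (ΔS, ΔL fail)
(h) forbidden (parity, ΔL, ΔJ fail)
(i) forbidden (ΔS, ΔL, ΔJ fail)
(j) allowed
Total allowed: 3 of 10.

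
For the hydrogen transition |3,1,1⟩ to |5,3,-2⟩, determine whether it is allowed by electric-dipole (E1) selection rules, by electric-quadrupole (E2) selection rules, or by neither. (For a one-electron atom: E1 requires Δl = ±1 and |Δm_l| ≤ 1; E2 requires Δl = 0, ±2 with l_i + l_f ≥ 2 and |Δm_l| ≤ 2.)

neither

Δl = 3 − 1 = +2; l_i + l_f = 4.
Δm_l = -3.
E1 (Δl = ±1, |Δm_l| ≤ 1): not satisfied.
E2 (Δl = 0,±2, l_i+l_f ≥ 2, |Δm_l| ≤ 2): not satisfied.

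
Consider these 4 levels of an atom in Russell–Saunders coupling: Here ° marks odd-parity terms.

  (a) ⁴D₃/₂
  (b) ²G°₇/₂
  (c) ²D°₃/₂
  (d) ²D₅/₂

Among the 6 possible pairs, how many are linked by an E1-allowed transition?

(a)–(b): forbidden (ΔS, ΔL, ΔJ).
(a)–(c): forbidden (ΔS).
(a)–(d): forbidden (parity, ΔS).
(b)–(c): forbidden (parity, ΔL, ΔJ).
(b)–(d): forbidden (ΔL).
(c)–(d): allowed.
Allowed pairs: 1 of 6.

1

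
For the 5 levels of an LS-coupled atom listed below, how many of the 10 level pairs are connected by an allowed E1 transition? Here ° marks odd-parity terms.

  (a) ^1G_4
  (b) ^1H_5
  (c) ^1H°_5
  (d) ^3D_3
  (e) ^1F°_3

3

(a)–(b): forbidden (parity).
(a)–(c): allowed.
(a)–(d): forbidden (parity, ΔS, ΔL).
(a)–(e): allowed.
(b)–(c): allowed.
(b)–(d): forbidden (parity, ΔS, ΔL, ΔJ).
(b)–(e): forbidden (ΔL, ΔJ).
(c)–(d): forbidden (ΔS, ΔL, ΔJ).
(c)–(e): forbidden (parity, ΔL, ΔJ).
(d)–(e): forbidden (ΔS).
Allowed pairs: 3 of 10.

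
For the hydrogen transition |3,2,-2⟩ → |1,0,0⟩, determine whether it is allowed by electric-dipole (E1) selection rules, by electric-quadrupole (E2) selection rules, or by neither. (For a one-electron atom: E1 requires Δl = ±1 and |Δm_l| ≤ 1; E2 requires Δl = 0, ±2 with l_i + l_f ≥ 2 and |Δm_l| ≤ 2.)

E2

Δl = 0 − 2 = -2; l_i + l_f = 2.
Δm_l = +2.
E1 (Δl = ±1, |Δm_l| ≤ 1): not satisfied.
E2 (Δl = 0,±2, l_i+l_f ≥ 2, |Δm_l| ≤ 2): satisfied.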